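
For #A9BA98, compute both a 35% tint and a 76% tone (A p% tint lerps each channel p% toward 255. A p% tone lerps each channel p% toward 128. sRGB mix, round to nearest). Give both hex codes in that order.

#C7D2BC, #8A8E86

#A9BA98 is rgb(169, 186, 152).
35% tint:
  R: 169 + 0.35×(255−169) = 169 + 30.1 = 199.1 → 199
  G: 186 + 0.35×(255−186) = 186 + 24.15 = 210.15 → 210
  B: 152 + 0.35×(255−152) = 152 + 36.05 = 188.05 → 188
  → #C7D2BC
76% tone:
  R: 169 + 0.76×(128−169) = 169 − 31.16 = 137.84 → 138
  G: 186 − 44.08 = 141.92 → 142
  B: 152 + 0.76×(128−152) = 152 − 18.24 = 133.76 → 134
  → #8A8E86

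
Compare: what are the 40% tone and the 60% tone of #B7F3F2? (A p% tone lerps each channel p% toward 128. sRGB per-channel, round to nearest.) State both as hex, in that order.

#B7F3F2 is rgb(183, 243, 242).
40% tone:
  R: 183 − 22 = 161 → 161
  G: 243 − 46 = 197 → 197
  B: 242 − 45.6 = 196.4 → 196
  → #A1C5C4
60% tone:
  R: 183 + 0.6×(128−183) = 183 − 33 = 150 → 150
  G: 243 + 0.6×(128−243) = 243 − 69 = 174 → 174
  B: 242 − 68.4 = 173.6 → 174
  → #96AEAE

#A1C5C4, #96AEAE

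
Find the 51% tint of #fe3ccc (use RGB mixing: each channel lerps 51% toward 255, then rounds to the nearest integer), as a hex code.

#fe3ccc is rgb(254, 60, 204).
A 51% tint moves each channel 51% toward 255:
  R: 254 + 0.51×(255−254) = 254 + 0.51 = 254.51 → 255
  G: 60 + 0.51×(255−60) = 60 + 99.45 = 159.45 → 159
  B: 204 + 0.51×(255−204) = 204 + 26.01 = 230.01 → 230
rgb(255, 159, 230) = #ff9fe6.

#ff9fe6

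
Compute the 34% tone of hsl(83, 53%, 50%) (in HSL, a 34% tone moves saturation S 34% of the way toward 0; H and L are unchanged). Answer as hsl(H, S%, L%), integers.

S moves 34% from 53 toward 0: 53 − 18.02 = 34.98 → 35.
H and L are unchanged.

hsl(83, 35%, 50%)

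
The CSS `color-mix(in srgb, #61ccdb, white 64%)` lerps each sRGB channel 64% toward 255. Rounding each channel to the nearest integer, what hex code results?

#61ccdb is rgb(97, 204, 219).
Lerp each channel 64% toward 255:
  R: 97 + 0.64×(255−97) = 97 + 101.12 = 198.12 → 198
  G: 204 + 0.64×(255−204) = 204 + 32.64 = 236.64 → 237
  B: 219 + 0.64×(255−219) = 219 + 23.04 = 242.04 → 242
rgb(198, 237, 242) = #c6edf2.

#c6edf2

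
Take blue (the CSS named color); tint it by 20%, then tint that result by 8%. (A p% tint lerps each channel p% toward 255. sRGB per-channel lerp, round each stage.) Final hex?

#4343FF

CSS blue is rgb(0, 0, 255).
Lerp each channel 20% toward 255:
  R: 0 + 51 = 51 → 51
  G: 0 + 51 = 51 → 51
  B: 255 + 0.2×(255−255) = 255 + 0 = 255 → 255
After the tint: rgb(51, 51, 255) = #3333FF.
Lerp each channel 8% toward 255:
  R: 51 + 0.08×(255−51) = 51 + 16.32 = 67.32 → 67
  G: 51 + 0.08×(255−51) = 51 + 16.32 = 67.32 → 67
  B: 255 + 0.08×(255−255) = 255 + 0 = 255 → 255
rgb(67, 67, 255) = #4343FF.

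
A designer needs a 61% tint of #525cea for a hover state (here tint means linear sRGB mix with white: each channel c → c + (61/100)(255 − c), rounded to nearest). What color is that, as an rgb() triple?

#525cea is rgb(82, 92, 234).
Per channel, c → c + 0.61(255 − c):
  R: 82 + 105.53 = 187.53 → 188
  G: 92 + 99.43 = 191.43 → 191
  B: 234 + 12.81 = 246.81 → 247

rgb(188, 191, 247)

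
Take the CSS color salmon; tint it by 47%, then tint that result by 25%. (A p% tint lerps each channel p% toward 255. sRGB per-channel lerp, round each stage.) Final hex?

#fdcdc7

CSS salmon is rgb(250, 128, 114).
Lerp each channel 47% toward 255:
  R: 250 + 2.35 = 252.35 → 252
  G: 128 + 0.47×(255−128) = 128 + 59.69 = 187.69 → 188
  B: 114 + 0.47×(255−114) = 114 + 66.27 = 180.27 → 180
After the tint: rgb(252, 188, 180) = #fcbcb4.
Lerp each channel 25% toward 255:
  R: 252 + 0.25×(255−252) = 252 + 0.75 = 252.75 → 253
  G: 188 + 0.25×(255−188) = 188 + 16.75 = 204.75 → 205
  B: 180 + 0.25×(255−180) = 180 + 18.75 = 198.75 → 199
rgb(253, 205, 199) = #fdcdc7.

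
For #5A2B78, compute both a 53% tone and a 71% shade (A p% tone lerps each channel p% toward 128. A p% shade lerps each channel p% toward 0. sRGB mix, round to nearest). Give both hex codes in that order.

#6E587C, #1A0C23

#5A2B78 is rgb(90, 43, 120).
53% tone:
  R: 90 + 0.53×(128−90) = 90 + 20.14 = 110.14 → 110
  G: 43 + 0.53×(128−43) = 43 + 45.05 = 88.05 → 88
  B: 120 + 0.53×(128−120) = 120 + 4.24 = 124.24 → 124
  → #6E587C
71% shade:
  R: 90 + 0.71×(0−90) = 90 − 63.9 = 26.1 → 26
  G: 43 − 30.53 = 12.47 → 12
  B: 120 + 0.71×(0−120) = 120 − 85.2 = 34.8 → 35
  → #1A0C23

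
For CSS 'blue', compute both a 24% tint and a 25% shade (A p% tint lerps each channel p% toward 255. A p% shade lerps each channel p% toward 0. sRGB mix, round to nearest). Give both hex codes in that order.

CSS blue is rgb(0, 0, 255).
24% tint:
  R: 0 + 61.2 = 61.2 → 61
  G: 0 + 0.24×(255−0) = 0 + 61.2 = 61.2 → 61
  B: 255 + 0.24×(255−255) = 255 + 0 = 255 → 255
  → #3D3DFF
25% shade:
  R: 0 + 0.25×(0−0) = 0 + 0 = 0 → 0
  G: 0 + 0.25×(0−0) = 0 + 0 = 0 → 0
  B: 255 + 0.25×(0−255) = 255 − 63.75 = 191.25 → 191
  → #0000BF

#3D3DFF, #0000BF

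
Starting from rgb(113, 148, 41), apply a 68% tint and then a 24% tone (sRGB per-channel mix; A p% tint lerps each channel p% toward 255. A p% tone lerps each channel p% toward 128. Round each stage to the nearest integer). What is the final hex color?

Per channel, c → c + 0.68(255 − c):
  R: 113 + 0.68×(255−113) = 113 + 96.56 = 209.56 → 210
  G: 148 + 72.76 = 220.76 → 221
  B: 41 + 0.68×(255−41) = 41 + 145.52 = 186.52 → 187
After the tint: rgb(210, 221, 187) = #D2DDBB.
Lerp each channel 24% toward 128:
  R: 210 − 19.68 = 190.32 → 190
  G: 221 + 0.24×(128−221) = 221 − 22.32 = 198.68 → 199
  B: 187 + 0.24×(128−187) = 187 − 14.16 = 172.84 → 173
rgb(190, 199, 173) = #BEC7AD.

#BEC7AD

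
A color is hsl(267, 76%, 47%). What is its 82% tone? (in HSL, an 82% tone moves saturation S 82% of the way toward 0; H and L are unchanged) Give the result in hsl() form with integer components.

hsl(267, 14%, 47%)

S moves 82% from 76 toward 0: 76 − 62.32 = 13.68 → 14.
H and L are unchanged.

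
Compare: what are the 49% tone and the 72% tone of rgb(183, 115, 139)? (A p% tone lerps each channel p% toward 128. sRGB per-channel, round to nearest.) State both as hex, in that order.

49% tone:
  R: 183 − 26.95 = 156.05 → 156
  G: 115 + 0.49×(128−115) = 115 + 6.37 = 121.37 → 121
  B: 139 − 5.39 = 133.61 → 134
  → #9c7986
72% tone:
  R: 183 + 0.72×(128−183) = 183 − 39.6 = 143.4 → 143
  G: 115 + 0.72×(128−115) = 115 + 9.36 = 124.36 → 124
  B: 139 + 0.72×(128−139) = 139 − 7.92 = 131.08 → 131
  → #8f7c83

#9c7986, #8f7c83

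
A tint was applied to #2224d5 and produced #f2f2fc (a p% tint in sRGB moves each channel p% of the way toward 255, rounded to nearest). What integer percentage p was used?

94%

#2224d5 is rgb(34, 36, 213); #f2f2fc is rgb(242, 242, 252).
On the R channel (widest range): 242 ≈ 34 + (p/100)(255 − 34), so p ≈ 100×(242 − 34)/(255 − 34) = 20800/221 = 94.12.
p = 94 reproduces all three channels after rounding.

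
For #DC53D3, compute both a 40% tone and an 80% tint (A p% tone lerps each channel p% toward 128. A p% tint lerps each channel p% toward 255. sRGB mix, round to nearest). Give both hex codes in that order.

#DC53D3 is rgb(220, 83, 211).
40% tone:
  R: 220 + 0.4×(128−220) = 220 − 36.8 = 183.2 → 183
  G: 83 + 0.4×(128−83) = 83 + 18 = 101 → 101
  B: 211 − 33.2 = 177.8 → 178
  → #B765B2
80% tint:
  R: 220 + 28 = 248 → 248
  G: 83 + 137.6 = 220.6 → 221
  B: 211 + 0.8×(255−211) = 211 + 35.2 = 246.2 → 246
  → #F8DDF6

#B765B2, #F8DDF6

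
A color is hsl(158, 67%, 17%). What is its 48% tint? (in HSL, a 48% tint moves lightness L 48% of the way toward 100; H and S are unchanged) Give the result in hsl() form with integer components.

hsl(158, 67%, 57%)

L moves 48% from 17 toward 100: 17 + 39.84 = 56.84 → 57.
H and S are unchanged.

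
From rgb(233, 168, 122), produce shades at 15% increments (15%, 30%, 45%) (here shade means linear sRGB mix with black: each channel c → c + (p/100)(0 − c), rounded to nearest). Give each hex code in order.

15%: (233 − 34.95 = 198.05→198, 168 − 25.2 = 142.8→143, 122 − 18.3 = 103.7→104) → #C68F68
30%: (233 − 69.9 = 163.1→163, 168 − 50.4 = 117.6→118, 122 − 36.6 = 85.4→85) → #A37655
45%: (233 − 104.85 = 128.15→128, 168 − 75.6 = 92.4→92, 122 − 54.9 = 67.1→67) → #805C43

#C68F68, #A37655, #805C43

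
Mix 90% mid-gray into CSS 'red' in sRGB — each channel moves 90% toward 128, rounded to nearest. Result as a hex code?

CSS red is rgb(255, 0, 0).
Per channel, c → c + 0.9(128 − c):
  R: 255 + 0.9×(128−255) = 255 − 114.3 = 140.7 → 141
  G: 0 + 0.9×(128−0) = 0 + 115.2 = 115.2 → 115
  B: 0 + 0.9×(128−0) = 0 + 115.2 = 115.2 → 115
rgb(141, 115, 115) = #8d7373.

#8d7373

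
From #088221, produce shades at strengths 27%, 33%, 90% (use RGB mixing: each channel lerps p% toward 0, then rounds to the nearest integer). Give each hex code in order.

#088221 is rgb(8, 130, 33).
27%: (8 − 2.16 = 5.84→6, 130 − 35.1 = 94.9→95, 33 − 8.91 = 24.09→24) → #065F18
33%: (8 − 2.64 = 5.36→5, 130 − 42.9 = 87.1→87, 33 − 10.89 = 22.11→22) → #055716
90%: (8 − 7.2 = 0.8→1, 130 − 117 = 13→13, 33 − 29.7 = 3.3→3) → #010D03

#065F18, #055716, #010D03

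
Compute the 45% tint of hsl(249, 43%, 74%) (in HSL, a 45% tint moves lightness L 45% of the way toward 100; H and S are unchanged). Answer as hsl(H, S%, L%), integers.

L moves 45% from 74 toward 100: 74 + 11.7 = 85.7 → 86.
H and S are unchanged.

hsl(249, 43%, 86%)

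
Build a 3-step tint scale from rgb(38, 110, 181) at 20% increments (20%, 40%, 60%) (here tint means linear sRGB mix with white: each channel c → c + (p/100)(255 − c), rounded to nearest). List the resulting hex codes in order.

#518BC4, #7DA8D3, #A8C5E1

20%: (38 + 43.4 = 81.4→81, 110 + 29 = 139→139, 181 + 14.8 = 195.8→196) → #518BC4
40%: (38 + 86.8 = 124.8→125, 110 + 58 = 168→168, 181 + 29.6 = 210.6→211) → #7DA8D3
60%: (38 + 130.2 = 168.2→168, 110 + 87 = 197→197, 181 + 44.4 = 225.4→225) → #A8C5E1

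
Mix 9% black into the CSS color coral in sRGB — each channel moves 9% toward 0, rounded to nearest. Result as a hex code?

#E87449

CSS coral is rgb(255, 127, 80).
Lerp each channel 9% toward 0:
  R: 255 − 22.95 = 232.05 → 232
  G: 127 + 0.09×(0−127) = 127 − 11.43 = 115.57 → 116
  B: 80 − 7.2 = 72.8 → 73
rgb(232, 116, 73) = #E87449.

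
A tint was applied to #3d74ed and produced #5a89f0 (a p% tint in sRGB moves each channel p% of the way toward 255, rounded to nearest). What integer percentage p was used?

#3d74ed is rgb(61, 116, 237); #5a89f0 is rgb(90, 137, 240).
On the R channel (widest range): 90 ≈ 61 + (p/100)(255 − 61), so p ≈ 100×(90 − 61)/(255 − 61) = 2900/194 = 14.95.
p = 15 reproduces all three channels after rounding.

15%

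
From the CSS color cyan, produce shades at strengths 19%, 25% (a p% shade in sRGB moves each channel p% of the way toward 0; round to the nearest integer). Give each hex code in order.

#00cfcf, #00bfbf

CSS cyan is rgb(0, 255, 255).
19%: (0→0, 255 − 48.45 = 206.55→207, 255 − 48.45 = 206.55→207) → #00cfcf
25%: (0→0, 255 − 63.75 = 191.25→191, 255 − 63.75 = 191.25→191) → #00bfbf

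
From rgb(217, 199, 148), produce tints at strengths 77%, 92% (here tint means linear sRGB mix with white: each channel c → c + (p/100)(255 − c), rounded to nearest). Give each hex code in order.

77%: (217 + 29.26 = 246.26→246, 199 + 43.12 = 242.12→242, 148 + 82.39 = 230.39→230) → #f6f2e6
92%: (217 + 34.96 = 251.96→252, 199 + 51.52 = 250.52→251, 148 + 98.44 = 246.44→246) → #fcfbf6

#f6f2e6, #fcfbf6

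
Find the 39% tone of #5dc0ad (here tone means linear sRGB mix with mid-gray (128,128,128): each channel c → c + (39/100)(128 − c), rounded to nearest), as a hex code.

#6ba79b

#5dc0ad is rgb(93, 192, 173).
A 39% tone moves each channel 39% toward 128:
  R: 93 + 0.39×(128−93) = 93 + 13.65 = 106.65 → 107
  G: 192 − 24.96 = 167.04 → 167
  B: 173 − 17.55 = 155.45 → 155
rgb(107, 167, 155) = #6ba79b.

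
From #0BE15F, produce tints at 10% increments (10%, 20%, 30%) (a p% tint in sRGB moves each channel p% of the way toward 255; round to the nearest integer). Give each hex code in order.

#23E46F, #3CE77F, #54EA8F

#0BE15F is rgb(11, 225, 95).
10%: (11 + 24.4 = 35.4→35, 225 + 3 = 228→228, 95 + 16 = 111→111) → #23E46F
20%: (11 + 48.8 = 59.8→60, 225 + 6 = 231→231, 95 + 32 = 127→127) → #3CE77F
30%: (11 + 73.2 = 84.2→84, 225 + 9 = 234→234, 95 + 48 = 143→143) → #54EA8F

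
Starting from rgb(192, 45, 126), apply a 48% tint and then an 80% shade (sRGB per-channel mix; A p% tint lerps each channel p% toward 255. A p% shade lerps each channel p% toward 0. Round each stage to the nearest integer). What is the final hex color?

Per channel, c → c + 0.48(255 − c):
  R: 192 + 0.48×(255−192) = 192 + 30.24 = 222.24 → 222
  G: 45 + 0.48×(255−45) = 45 + 100.8 = 145.8 → 146
  B: 126 + 0.48×(255−126) = 126 + 61.92 = 187.92 → 188
After the tint: rgb(222, 146, 188) = #DE92BC.
Lerp each channel 80% toward 0:
  R: 222 − 177.6 = 44.4 → 44
  G: 146 − 116.8 = 29.2 → 29
  B: 188 − 150.4 = 37.6 → 38
rgb(44, 29, 38) = #2C1D26.

#2C1D26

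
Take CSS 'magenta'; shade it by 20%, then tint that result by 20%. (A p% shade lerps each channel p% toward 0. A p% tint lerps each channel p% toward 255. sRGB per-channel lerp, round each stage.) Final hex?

#d633d6

CSS magenta is rgb(255, 0, 255).
A 20% shade moves each channel 20% toward 0:
  R: 255 − 51 = 204 → 204
  G: 0 + 0 = 0 → 0
  B: 255 + 0.2×(0−255) = 255 − 51 = 204 → 204
After the shade: rgb(204, 0, 204) = #cc00cc.
Per channel, c → c + 0.2(255 − c):
  R: 204 + 10.2 = 214.2 → 214
  G: 0 + 0.2×(255−0) = 0 + 51 = 51 → 51
  B: 204 + 0.2×(255−204) = 204 + 10.2 = 214.2 → 214
rgb(214, 51, 214) = #d633d6.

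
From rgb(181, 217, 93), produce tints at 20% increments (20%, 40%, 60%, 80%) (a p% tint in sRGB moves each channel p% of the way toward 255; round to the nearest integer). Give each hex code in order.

#c4e17d, #d3e89e, #e1f0be, #f0f7df

20%: (181 + 14.8 = 195.8→196, 217 + 7.6 = 224.6→225, 93 + 32.4 = 125.4→125) → #c4e17d
40%: (181 + 29.6 = 210.6→211, 217 + 15.2 = 232.2→232, 93 + 64.8 = 157.8→158) → #d3e89e
60%: (181 + 44.4 = 225.4→225, 217 + 22.8 = 239.8→240, 93 + 97.2 = 190.2→190) → #e1f0be
80%: (181 + 59.2 = 240.2→240, 217 + 30.4 = 247.4→247, 93 + 129.6 = 222.6→223) → #f0f7df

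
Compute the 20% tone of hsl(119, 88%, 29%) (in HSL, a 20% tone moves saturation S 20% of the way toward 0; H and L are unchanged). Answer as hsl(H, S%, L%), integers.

hsl(119, 70%, 29%)

S moves 20% from 88 toward 0: 88 − 17.6 = 70.4 → 70.
H and L are unchanged.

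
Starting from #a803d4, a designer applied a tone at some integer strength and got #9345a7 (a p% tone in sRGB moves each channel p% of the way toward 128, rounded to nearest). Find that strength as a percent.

#a803d4 is rgb(168, 3, 212); #9345a7 is rgb(147, 69, 167).
On the G channel (widest range): 69 ≈ 3 + (p/100)(128 − 3), so p ≈ 100×(69 − 3)/(128 − 3) = 6600/125 = 52.80.
p = 53 reproduces all three channels after rounding.

53%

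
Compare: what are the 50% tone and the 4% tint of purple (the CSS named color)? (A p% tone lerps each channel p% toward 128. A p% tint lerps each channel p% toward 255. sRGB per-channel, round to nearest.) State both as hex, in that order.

CSS purple is rgb(128, 0, 128).
50% tone:
  R: 128 + 0.5×(128−128) = 128 + 0 = 128 → 128
  G: 0 + 64 = 64 → 64
  B: 128 + 0.5×(128−128) = 128 + 0 = 128 → 128
  → #804080
4% tint:
  R: 128 + 0.04×(255−128) = 128 + 5.08 = 133.08 → 133
  G: 0 + 0.04×(255−0) = 0 + 10.2 = 10.2 → 10
  B: 128 + 5.08 = 133.08 → 133
  → #850A85

#804080, #850A85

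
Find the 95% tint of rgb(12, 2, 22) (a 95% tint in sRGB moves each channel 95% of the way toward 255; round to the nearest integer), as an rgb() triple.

rgb(243, 242, 243)

A 95% tint moves each channel 95% toward 255:
  R: 12 + 0.95×(255−12) = 12 + 230.85 = 242.85 → 243
  G: 2 + 240.35 = 242.35 → 242
  B: 22 + 221.35 = 243.35 → 243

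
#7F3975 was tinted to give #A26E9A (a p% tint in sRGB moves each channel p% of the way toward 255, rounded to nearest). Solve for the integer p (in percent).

#7F3975 is rgb(127, 57, 117); #A26E9A is rgb(162, 110, 154).
On the G channel (widest range): 110 ≈ 57 + (p/100)(255 − 57), so p ≈ 100×(110 − 57)/(255 − 57) = 5300/198 = 26.77.
p = 27 reproduces all three channels after rounding.

27%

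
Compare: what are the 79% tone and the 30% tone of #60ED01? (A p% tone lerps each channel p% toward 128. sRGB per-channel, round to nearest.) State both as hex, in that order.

#799765, #6ACC27

#60ED01 is rgb(96, 237, 1).
79% tone:
  R: 96 + 0.79×(128−96) = 96 + 25.28 = 121.28 → 121
  G: 237 + 0.79×(128−237) = 237 − 86.11 = 150.89 → 151
  B: 1 + 0.79×(128−1) = 1 + 100.33 = 101.33 → 101
  → #799765
30% tone:
  R: 96 + 0.3×(128−96) = 96 + 9.6 = 105.6 → 106
  G: 237 + 0.3×(128−237) = 237 − 32.7 = 204.3 → 204
  B: 1 + 0.3×(128−1) = 1 + 38.1 = 39.1 → 39
  → #6ACC27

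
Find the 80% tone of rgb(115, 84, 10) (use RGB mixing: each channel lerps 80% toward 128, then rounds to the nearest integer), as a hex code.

#7D7768

Per channel, c → c + 0.8(128 − c):
  R: 115 + 0.8×(128−115) = 115 + 10.4 = 125.4 → 125
  G: 84 + 35.2 = 119.2 → 119
  B: 10 + 0.8×(128−10) = 10 + 94.4 = 104.4 → 104
rgb(125, 119, 104) = #7D7768.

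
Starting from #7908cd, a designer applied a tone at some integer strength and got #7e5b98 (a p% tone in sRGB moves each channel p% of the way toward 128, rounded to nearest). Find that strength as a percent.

69%

#7908cd is rgb(121, 8, 205); #7e5b98 is rgb(126, 91, 152).
On the G channel (widest range): 91 ≈ 8 + (p/100)(128 − 8), so p ≈ 100×(91 − 8)/(128 − 8) = 8300/120 = 69.17.
p = 69 reproduces all three channels after rounding.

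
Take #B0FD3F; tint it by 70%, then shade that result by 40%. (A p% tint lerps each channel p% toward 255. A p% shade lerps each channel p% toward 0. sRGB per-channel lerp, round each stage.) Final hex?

#B0FD3F is rgb(176, 253, 63).
A 70% tint moves each channel 70% toward 255:
  R: 176 + 55.3 = 231.3 → 231
  G: 253 + 0.7×(255−253) = 253 + 1.4 = 254.4 → 254
  B: 63 + 0.7×(255−63) = 63 + 134.4 = 197.4 → 197
After the tint: rgb(231, 254, 197) = #E7FEC5.
A 40% shade moves each channel 40% toward 0:
  R: 231 + 0.4×(0−231) = 231 − 92.4 = 138.6 → 139
  G: 254 + 0.4×(0−254) = 254 − 101.6 = 152.4 → 152
  B: 197 + 0.4×(0−197) = 197 − 78.8 = 118.2 → 118
rgb(139, 152, 118) = #8B9876.

#8B9876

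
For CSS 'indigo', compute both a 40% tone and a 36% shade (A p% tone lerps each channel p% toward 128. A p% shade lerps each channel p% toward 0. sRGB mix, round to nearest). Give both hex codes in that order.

#603381, #300053

CSS indigo is rgb(75, 0, 130).
40% tone:
  R: 75 + 0.4×(128−75) = 75 + 21.2 = 96.2 → 96
  G: 0 + 0.4×(128−0) = 0 + 51.2 = 51.2 → 51
  B: 130 − 0.8 = 129.2 → 129
  → #603381
36% shade:
  R: 75 + 0.36×(0−75) = 75 − 27 = 48 → 48
  G: 0 + 0.36×(0−0) = 0 + 0 = 0 → 0
  B: 130 + 0.36×(0−130) = 130 − 46.8 = 83.2 → 83
  → #300053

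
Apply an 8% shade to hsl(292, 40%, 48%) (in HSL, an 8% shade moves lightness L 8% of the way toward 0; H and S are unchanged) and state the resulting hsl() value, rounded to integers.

L moves 8% from 48 toward 0: 48 − 3.84 = 44.16 → 44.
H and S are unchanged.

hsl(292, 40%, 44%)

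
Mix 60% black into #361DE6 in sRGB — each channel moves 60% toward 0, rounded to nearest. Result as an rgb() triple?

rgb(22, 12, 92)

#361DE6 is rgb(54, 29, 230).
Per channel, c → c + 0.6(0 − c):
  R: 54 + 0.6×(0−54) = 54 − 32.4 = 21.6 → 22
  G: 29 + 0.6×(0−29) = 29 − 17.4 = 11.6 → 12
  B: 230 − 138 = 92 → 92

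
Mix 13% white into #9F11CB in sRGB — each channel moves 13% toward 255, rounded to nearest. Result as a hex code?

#AB30D2

#9F11CB is rgb(159, 17, 203).
Per channel, c → c + 0.13(255 − c):
  R: 159 + 0.13×(255−159) = 159 + 12.48 = 171.48 → 171
  G: 17 + 30.94 = 47.94 → 48
  B: 203 + 0.13×(255−203) = 203 + 6.76 = 209.76 → 210
rgb(171, 48, 210) = #AB30D2.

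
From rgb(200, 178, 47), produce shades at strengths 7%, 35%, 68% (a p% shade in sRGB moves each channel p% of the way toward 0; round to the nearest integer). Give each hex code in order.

7%: (200 − 14 = 186→186, 178 − 12.46 = 165.54→166, 47 − 3.29 = 43.71→44) → #baa62c
35%: (200 − 70 = 130→130, 178 − 62.3 = 115.7→116, 47 − 16.45 = 30.55→31) → #82741f
68%: (200 − 136 = 64→64, 178 − 121.04 = 56.96→57, 47 − 31.96 = 15.04→15) → #40390f

#baa62c, #82741f, #40390f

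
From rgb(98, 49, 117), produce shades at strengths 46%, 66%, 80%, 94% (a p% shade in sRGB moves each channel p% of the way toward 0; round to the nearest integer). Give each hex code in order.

46%: (98 − 45.08 = 52.92→53, 49 − 22.54 = 26.46→26, 117 − 53.82 = 63.18→63) → #351A3F
66%: (98 − 64.68 = 33.32→33, 49 − 32.34 = 16.66→17, 117 − 77.22 = 39.78→40) → #211128
80%: (98 − 78.4 = 19.6→20, 49 − 39.2 = 9.8→10, 117 − 93.6 = 23.4→23) → #140A17
94%: (98 − 92.12 = 5.88→6, 49 − 46.06 = 2.94→3, 117 − 109.98 = 7.02→7) → #060307

#351A3F, #211128, #140A17, #060307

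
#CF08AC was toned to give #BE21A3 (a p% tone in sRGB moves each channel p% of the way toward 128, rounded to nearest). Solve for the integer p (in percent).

21%

#CF08AC is rgb(207, 8, 172); #BE21A3 is rgb(190, 33, 163).
On the G channel (widest range): 33 ≈ 8 + (p/100)(128 − 8), so p ≈ 100×(33 − 8)/(128 − 8) = 2500/120 = 20.83.
p = 21 reproduces all three channels after rounding.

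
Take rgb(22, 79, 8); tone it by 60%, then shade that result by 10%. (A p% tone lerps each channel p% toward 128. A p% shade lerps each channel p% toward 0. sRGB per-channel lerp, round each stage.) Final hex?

#4d6148

A 60% tone moves each channel 60% toward 128:
  R: 22 + 63.6 = 85.6 → 86
  G: 79 + 29.4 = 108.4 → 108
  B: 8 + 72 = 80 → 80
After the tone: rgb(86, 108, 80) = #566c50.
A 10% shade moves each channel 10% toward 0:
  R: 86 − 8.6 = 77.4 → 77
  G: 108 + 0.1×(0−108) = 108 − 10.8 = 97.2 → 97
  B: 80 − 8 = 72 → 72
rgb(77, 97, 72) = #4d6148.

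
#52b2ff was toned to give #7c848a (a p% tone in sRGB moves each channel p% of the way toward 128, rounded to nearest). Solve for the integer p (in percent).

92%

#52b2ff is rgb(82, 178, 255); #7c848a is rgb(124, 132, 138).
On the B channel (widest range): 138 ≈ 255 + (p/100)(128 − 255), so p ≈ 100×(138 − 255)/(128 − 255) = -11700/-127 = 92.13.
p = 92 reproduces all three channels after rounding.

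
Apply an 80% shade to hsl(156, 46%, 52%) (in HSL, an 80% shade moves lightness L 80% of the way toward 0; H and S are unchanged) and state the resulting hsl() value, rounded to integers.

L moves 80% from 52 toward 0: 52 − 41.6 = 10.4 → 10.
H and S are unchanged.

hsl(156, 46%, 10%)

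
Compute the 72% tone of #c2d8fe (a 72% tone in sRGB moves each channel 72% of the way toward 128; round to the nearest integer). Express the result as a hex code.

#9299a3

#c2d8fe is rgb(194, 216, 254).
Per channel, c → c + 0.72(128 − c):
  R: 194 − 47.52 = 146.48 → 146
  G: 216 − 63.36 = 152.64 → 153
  B: 254 + 0.72×(128−254) = 254 − 90.72 = 163.28 → 163
rgb(146, 153, 163) = #9299a3.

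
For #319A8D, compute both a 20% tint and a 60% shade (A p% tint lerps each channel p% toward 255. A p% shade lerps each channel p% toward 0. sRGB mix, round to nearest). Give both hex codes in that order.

#5AAEA4, #143E38

#319A8D is rgb(49, 154, 141).
20% tint:
  R: 49 + 0.2×(255−49) = 49 + 41.2 = 90.2 → 90
  G: 154 + 20.2 = 174.2 → 174
  B: 141 + 22.8 = 163.8 → 164
  → #5AAEA4
60% shade:
  R: 49 − 29.4 = 19.6 → 20
  G: 154 − 92.4 = 61.6 → 62
  B: 141 + 0.6×(0−141) = 141 − 84.6 = 56.4 → 56
  → #143E38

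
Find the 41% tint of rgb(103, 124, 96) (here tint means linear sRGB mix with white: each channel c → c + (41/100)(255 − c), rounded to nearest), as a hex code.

A 41% tint moves each channel 41% toward 255:
  R: 103 + 62.32 = 165.32 → 165
  G: 124 + 0.41×(255−124) = 124 + 53.71 = 177.71 → 178
  B: 96 + 65.19 = 161.19 → 161
rgb(165, 178, 161) = #a5b2a1.

#a5b2a1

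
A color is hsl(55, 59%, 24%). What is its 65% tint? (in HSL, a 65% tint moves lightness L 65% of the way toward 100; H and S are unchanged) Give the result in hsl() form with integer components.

L moves 65% from 24 toward 100: 24 + 49.4 = 73.4 → 73.
H and S are unchanged.

hsl(55, 59%, 73%)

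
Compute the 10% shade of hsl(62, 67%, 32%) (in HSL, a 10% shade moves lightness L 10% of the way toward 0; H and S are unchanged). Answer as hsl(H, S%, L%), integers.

L moves 10% from 32 toward 0: 32 − 3.2 = 28.8 → 29.
H and S are unchanged.

hsl(62, 67%, 29%)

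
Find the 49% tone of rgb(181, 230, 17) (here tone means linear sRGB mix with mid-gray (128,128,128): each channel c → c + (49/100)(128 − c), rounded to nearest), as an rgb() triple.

rgb(155, 180, 71)

A 49% tone moves each channel 49% toward 128:
  R: 181 + 0.49×(128−181) = 181 − 25.97 = 155.03 → 155
  G: 230 + 0.49×(128−230) = 230 − 49.98 = 180.02 → 180
  B: 17 + 54.39 = 71.39 → 71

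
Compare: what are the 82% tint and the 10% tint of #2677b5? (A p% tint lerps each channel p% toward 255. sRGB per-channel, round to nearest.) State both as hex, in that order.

#2677b5 is rgb(38, 119, 181).
82% tint:
  R: 38 + 0.82×(255−38) = 38 + 177.94 = 215.94 → 216
  G: 119 + 0.82×(255−119) = 119 + 111.52 = 230.52 → 231
  B: 181 + 0.82×(255−181) = 181 + 60.68 = 241.68 → 242
  → #d8e7f2
10% tint:
  R: 38 + 0.1×(255−38) = 38 + 21.7 = 59.7 → 60
  G: 119 + 13.6 = 132.6 → 133
  B: 181 + 7.4 = 188.4 → 188
  → #3c85bc

#d8e7f2, #3c85bc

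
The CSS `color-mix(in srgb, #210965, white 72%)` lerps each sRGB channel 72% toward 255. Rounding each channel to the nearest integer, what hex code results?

#210965 is rgb(33, 9, 101).
Per channel, c → c + 0.72(255 − c):
  R: 33 + 159.84 = 192.84 → 193
  G: 9 + 0.72×(255−9) = 9 + 177.12 = 186.12 → 186
  B: 101 + 0.72×(255−101) = 101 + 110.88 = 211.88 → 212
rgb(193, 186, 212) = #c1bad4.

#c1bad4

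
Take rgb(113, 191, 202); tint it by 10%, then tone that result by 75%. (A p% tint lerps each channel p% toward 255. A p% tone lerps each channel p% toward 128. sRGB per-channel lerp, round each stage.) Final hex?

A 10% tint moves each channel 10% toward 255:
  R: 113 + 0.1×(255−113) = 113 + 14.2 = 127.2 → 127
  G: 191 + 6.4 = 197.4 → 197
  B: 202 + 0.1×(255−202) = 202 + 5.3 = 207.3 → 207
After the tint: rgb(127, 197, 207) = #7fc5cf.
Lerp each channel 75% toward 128:
  R: 127 + 0.75×(128−127) = 127 + 0.75 = 127.75 → 128
  G: 197 − 51.75 = 145.25 → 145
  B: 207 + 0.75×(128−207) = 207 − 59.25 = 147.75 → 148
rgb(128, 145, 148) = #809194.

#809194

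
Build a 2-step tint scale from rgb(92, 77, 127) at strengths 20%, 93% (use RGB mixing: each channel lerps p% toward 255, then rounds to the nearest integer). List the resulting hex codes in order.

20%: (92 + 32.6 = 124.6→125, 77 + 35.6 = 112.6→113, 127 + 25.6 = 152.6→153) → #7D7199
93%: (92 + 151.59 = 243.59→244, 77 + 165.54 = 242.54→243, 127 + 119.04 = 246.04→246) → #F4F3F6

#7D7199, #F4F3F6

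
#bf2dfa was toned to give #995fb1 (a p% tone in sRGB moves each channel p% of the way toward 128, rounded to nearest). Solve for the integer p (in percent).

#bf2dfa is rgb(191, 45, 250); #995fb1 is rgb(153, 95, 177).
On the B channel (widest range): 177 ≈ 250 + (p/100)(128 − 250), so p ≈ 100×(177 − 250)/(128 − 250) = -7300/-122 = 59.84.
p = 60 reproduces all three channels after rounding.

60%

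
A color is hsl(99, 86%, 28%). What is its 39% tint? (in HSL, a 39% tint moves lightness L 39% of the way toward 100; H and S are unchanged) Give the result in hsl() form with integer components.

hsl(99, 86%, 56%)

L moves 39% from 28 toward 100: 28 + 28.08 = 56.08 → 56.
H and S are unchanged.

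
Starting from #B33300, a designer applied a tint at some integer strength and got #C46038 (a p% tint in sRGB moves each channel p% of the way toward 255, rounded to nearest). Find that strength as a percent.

22%

#B33300 is rgb(179, 51, 0); #C46038 is rgb(196, 96, 56).
On the B channel (widest range): 56 ≈ 0 + (p/100)(255 − 0), so p ≈ 100×(56 − 0)/(255 − 0) = 5600/255 = 21.96.
p = 22 reproduces all three channels after rounding.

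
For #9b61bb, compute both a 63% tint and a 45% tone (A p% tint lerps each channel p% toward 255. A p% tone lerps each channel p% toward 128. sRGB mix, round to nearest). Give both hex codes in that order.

#dac5e6, #8f6fa0

#9b61bb is rgb(155, 97, 187).
63% tint:
  R: 155 + 0.63×(255−155) = 155 + 63 = 218 → 218
  G: 97 + 0.63×(255−97) = 97 + 99.54 = 196.54 → 197
  B: 187 + 0.63×(255−187) = 187 + 42.84 = 229.84 → 230
  → #dac5e6
45% tone:
  R: 155 + 0.45×(128−155) = 155 − 12.15 = 142.85 → 143
  G: 97 + 0.45×(128−97) = 97 + 13.95 = 110.95 → 111
  B: 187 − 26.55 = 160.45 → 160
  → #8f6fa0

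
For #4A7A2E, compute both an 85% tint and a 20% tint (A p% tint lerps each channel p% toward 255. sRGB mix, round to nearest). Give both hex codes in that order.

#4A7A2E is rgb(74, 122, 46).
85% tint:
  R: 74 + 0.85×(255−74) = 74 + 153.85 = 227.85 → 228
  G: 122 + 113.05 = 235.05 → 235
  B: 46 + 0.85×(255−46) = 46 + 177.65 = 223.65 → 224
  → #E4EBE0
20% tint:
  R: 74 + 0.2×(255−74) = 74 + 36.2 = 110.2 → 110
  G: 122 + 0.2×(255−122) = 122 + 26.6 = 148.6 → 149
  B: 46 + 0.2×(255−46) = 46 + 41.8 = 87.8 → 88
  → #6E9558

#E4EBE0, #6E9558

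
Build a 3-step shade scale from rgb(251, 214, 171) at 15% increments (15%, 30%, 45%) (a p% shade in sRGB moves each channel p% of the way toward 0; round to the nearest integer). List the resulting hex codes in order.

15%: (251 − 37.65 = 213.35→213, 214 − 32.1 = 181.9→182, 171 − 25.65 = 145.35→145) → #D5B691
30%: (251 − 75.3 = 175.7→176, 214 − 64.2 = 149.8→150, 171 − 51.3 = 119.7→120) → #B09678
45%: (251 − 112.95 = 138.05→138, 214 − 96.3 = 117.7→118, 171 − 76.95 = 94.05→94) → #8A765E

#D5B691, #B09678, #8A765E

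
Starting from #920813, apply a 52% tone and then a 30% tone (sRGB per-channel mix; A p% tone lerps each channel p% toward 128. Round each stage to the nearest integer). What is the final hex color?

#86575C

#920813 is rgb(146, 8, 19).
Lerp each channel 52% toward 128:
  R: 146 − 9.36 = 136.64 → 137
  G: 8 + 62.4 = 70.4 → 70
  B: 19 + 0.52×(128−19) = 19 + 56.68 = 75.68 → 76
After the tone: rgb(137, 70, 76) = #89464C.
Lerp each channel 30% toward 128:
  R: 137 + 0.3×(128−137) = 137 − 2.7 = 134.3 → 134
  G: 70 + 0.3×(128−70) = 70 + 17.4 = 87.4 → 87
  B: 76 + 0.3×(128−76) = 76 + 15.6 = 91.6 → 92
rgb(134, 87, 92) = #86575C.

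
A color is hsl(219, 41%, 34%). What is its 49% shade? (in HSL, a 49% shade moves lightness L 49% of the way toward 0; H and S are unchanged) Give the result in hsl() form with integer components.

hsl(219, 41%, 17%)

L moves 49% from 34 toward 0: 34 − 16.66 = 17.34 → 17.
H and S are unchanged.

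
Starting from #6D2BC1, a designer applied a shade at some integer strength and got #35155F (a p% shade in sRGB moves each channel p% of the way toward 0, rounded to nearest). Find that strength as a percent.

#6D2BC1 is rgb(109, 43, 193); #35155F is rgb(53, 21, 95).
On the B channel (widest range): 95 ≈ 193 + (p/100)(0 − 193), so p ≈ 100×(95 − 193)/(0 − 193) = -9800/-193 = 50.78.
p = 51 reproduces all three channels after rounding.

51%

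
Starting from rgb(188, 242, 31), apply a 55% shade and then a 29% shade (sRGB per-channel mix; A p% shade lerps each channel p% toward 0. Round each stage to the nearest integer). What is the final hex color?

Per channel, c → c + 0.55(0 − c):
  R: 188 + 0.55×(0−188) = 188 − 103.4 = 84.6 → 85
  G: 242 + 0.55×(0−242) = 242 − 133.1 = 108.9 → 109
  B: 31 − 17.05 = 13.95 → 14
After the shade: rgb(85, 109, 14) = #556d0e.
Per channel, c → c + 0.29(0 − c):
  R: 85 − 24.65 = 60.35 → 60
  G: 109 + 0.29×(0−109) = 109 − 31.61 = 77.39 → 77
  B: 14 + 0.29×(0−14) = 14 − 4.06 = 9.94 → 10
rgb(60, 77, 10) = #3c4d0a.

#3c4d0a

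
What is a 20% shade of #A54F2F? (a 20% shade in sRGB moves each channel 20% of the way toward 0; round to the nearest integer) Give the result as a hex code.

#A54F2F is rgb(165, 79, 47).
Per channel, c → c + 0.2(0 − c):
  R: 165 + 0.2×(0−165) = 165 − 33 = 132 → 132
  G: 79 − 15.8 = 63.2 → 63
  B: 47 + 0.2×(0−47) = 47 − 9.4 = 37.6 → 38
rgb(132, 63, 38) = #843F26.

#843F26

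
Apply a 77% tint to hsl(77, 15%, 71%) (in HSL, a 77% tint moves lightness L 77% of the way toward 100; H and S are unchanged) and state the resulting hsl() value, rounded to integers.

hsl(77, 15%, 93%)

L moves 77% from 71 toward 100: 71 + 22.33 = 93.33 → 93.
H and S are unchanged.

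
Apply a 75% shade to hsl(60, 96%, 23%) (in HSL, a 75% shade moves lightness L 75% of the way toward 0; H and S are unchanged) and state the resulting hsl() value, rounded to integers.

L moves 75% from 23 toward 0: 23 − 17.25 = 5.75 → 6.
H and S are unchanged.

hsl(60, 96%, 6%)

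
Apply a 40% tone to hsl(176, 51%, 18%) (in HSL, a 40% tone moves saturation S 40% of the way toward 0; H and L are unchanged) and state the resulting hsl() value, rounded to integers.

hsl(176, 31%, 18%)

S moves 40% from 51 toward 0: 51 − 20.4 = 30.6 → 31.
H and L are unchanged.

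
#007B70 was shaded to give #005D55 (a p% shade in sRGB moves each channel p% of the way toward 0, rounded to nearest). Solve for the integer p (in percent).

#007B70 is rgb(0, 123, 112); #005D55 is rgb(0, 93, 85).
On the G channel (widest range): 93 ≈ 123 + (p/100)(0 − 123), so p ≈ 100×(93 − 123)/(0 − 123) = -3000/-123 = 24.39.
p = 24 reproduces all three channels after rounding.

24%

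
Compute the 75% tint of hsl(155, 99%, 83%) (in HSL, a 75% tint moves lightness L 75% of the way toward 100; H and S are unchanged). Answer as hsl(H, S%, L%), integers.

hsl(155, 99%, 96%)

L moves 75% from 83 toward 100: 83 + 12.75 = 95.75 → 96.
H and S are unchanged.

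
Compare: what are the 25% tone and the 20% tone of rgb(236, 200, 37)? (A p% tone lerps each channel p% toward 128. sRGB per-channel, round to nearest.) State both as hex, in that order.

#D1B63C, #D6BA37

25% tone:
  R: 236 + 0.25×(128−236) = 236 − 27 = 209 → 209
  G: 200 − 18 = 182 → 182
  B: 37 + 22.75 = 59.75 → 60
  → #D1B63C
20% tone:
  R: 236 − 21.6 = 214.4 → 214
  G: 200 − 14.4 = 185.6 → 186
  B: 37 + 18.2 = 55.2 → 55
  → #D6BA37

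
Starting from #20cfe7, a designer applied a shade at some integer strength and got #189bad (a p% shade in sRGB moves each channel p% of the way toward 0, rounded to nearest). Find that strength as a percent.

25%

#20cfe7 is rgb(32, 207, 231); #189bad is rgb(24, 155, 173).
On the B channel (widest range): 173 ≈ 231 + (p/100)(0 − 231), so p ≈ 100×(173 − 231)/(0 − 231) = -5800/-231 = 25.11.
p = 25 reproduces all three channels after rounding.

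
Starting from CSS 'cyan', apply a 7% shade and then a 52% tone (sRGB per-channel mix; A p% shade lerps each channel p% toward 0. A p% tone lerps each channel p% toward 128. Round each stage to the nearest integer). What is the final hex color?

#43B4B4

CSS cyan is rgb(0, 255, 255).
Lerp each channel 7% toward 0:
  R: 0 + 0 = 0 → 0
  G: 255 + 0.07×(0−255) = 255 − 17.85 = 237.15 → 237
  B: 255 + 0.07×(0−255) = 255 − 17.85 = 237.15 → 237
After the shade: rgb(0, 237, 237) = #00EDED.
A 52% tone moves each channel 52% toward 128:
  R: 0 + 0.52×(128−0) = 0 + 66.56 = 66.56 → 67
  G: 237 − 56.68 = 180.32 → 180
  B: 237 + 0.52×(128−237) = 237 − 56.68 = 180.32 → 180
rgb(67, 180, 180) = #43B4B4.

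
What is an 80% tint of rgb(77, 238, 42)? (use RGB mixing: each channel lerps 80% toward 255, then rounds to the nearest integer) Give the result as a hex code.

#dbfcd4

Per channel, c → c + 0.8(255 − c):
  R: 77 + 0.8×(255−77) = 77 + 142.4 = 219.4 → 219
  G: 238 + 13.6 = 251.6 → 252
  B: 42 + 0.8×(255−42) = 42 + 170.4 = 212.4 → 212
rgb(219, 252, 212) = #dbfcd4.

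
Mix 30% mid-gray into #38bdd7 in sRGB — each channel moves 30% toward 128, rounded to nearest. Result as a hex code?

#4eabbd

#38bdd7 is rgb(56, 189, 215).
A 30% tone moves each channel 30% toward 128:
  R: 56 + 0.3×(128−56) = 56 + 21.6 = 77.6 → 78
  G: 189 + 0.3×(128−189) = 189 − 18.3 = 170.7 → 171
  B: 215 + 0.3×(128−215) = 215 − 26.1 = 188.9 → 189
rgb(78, 171, 189) = #4eabbd.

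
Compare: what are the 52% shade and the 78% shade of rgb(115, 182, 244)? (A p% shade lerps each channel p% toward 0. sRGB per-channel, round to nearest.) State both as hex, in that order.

#375775, #192836

52% shade:
  R: 115 − 59.8 = 55.2 → 55
  G: 182 + 0.52×(0−182) = 182 − 94.64 = 87.36 → 87
  B: 244 − 126.88 = 117.12 → 117
  → #375775
78% shade:
  R: 115 − 89.7 = 25.3 → 25
  G: 182 − 141.96 = 40.04 → 40
  B: 244 + 0.78×(0−244) = 244 − 190.32 = 53.68 → 54
  → #192836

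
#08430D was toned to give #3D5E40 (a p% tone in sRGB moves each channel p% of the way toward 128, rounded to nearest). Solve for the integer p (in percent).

44%

#08430D is rgb(8, 67, 13); #3D5E40 is rgb(61, 94, 64).
On the R channel (widest range): 61 ≈ 8 + (p/100)(128 − 8), so p ≈ 100×(61 − 8)/(128 − 8) = 5300/120 = 44.17.
p = 44 reproduces all three channels after rounding.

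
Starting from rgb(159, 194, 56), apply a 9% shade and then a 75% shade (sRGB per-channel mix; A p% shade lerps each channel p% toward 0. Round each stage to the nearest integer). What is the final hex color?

A 9% shade moves each channel 9% toward 0:
  R: 159 − 14.31 = 144.69 → 145
  G: 194 + 0.09×(0−194) = 194 − 17.46 = 176.54 → 177
  B: 56 + 0.09×(0−56) = 56 − 5.04 = 50.96 → 51
After the shade: rgb(145, 177, 51) = #91B133.
Per channel, c → c + 0.75(0 − c):
  R: 145 − 108.75 = 36.25 → 36
  G: 177 + 0.75×(0−177) = 177 − 132.75 = 44.25 → 44
  B: 51 + 0.75×(0−51) = 51 − 38.25 = 12.75 → 13
rgb(36, 44, 13) = #242C0D.

#242C0D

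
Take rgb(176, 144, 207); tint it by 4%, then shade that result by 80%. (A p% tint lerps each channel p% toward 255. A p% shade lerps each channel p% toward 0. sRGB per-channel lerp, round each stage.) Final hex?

Per channel, c → c + 0.04(255 − c):
  R: 176 + 3.16 = 179.16 → 179
  G: 144 + 0.04×(255−144) = 144 + 4.44 = 148.44 → 148
  B: 207 + 1.92 = 208.92 → 209
After the tint: rgb(179, 148, 209) = #b394d1.
Per channel, c → c + 0.8(0 − c):
  R: 179 + 0.8×(0−179) = 179 − 143.2 = 35.8 → 36
  G: 148 − 118.4 = 29.6 → 30
  B: 209 + 0.8×(0−209) = 209 − 167.2 = 41.8 → 42
rgb(36, 30, 42) = #241e2a.

#241e2a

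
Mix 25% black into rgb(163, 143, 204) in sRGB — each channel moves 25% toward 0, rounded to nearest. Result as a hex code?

#7A6B99

Lerp each channel 25% toward 0:
  R: 163 + 0.25×(0−163) = 163 − 40.75 = 122.25 → 122
  G: 143 + 0.25×(0−143) = 143 − 35.75 = 107.25 → 107
  B: 204 + 0.25×(0−204) = 204 − 51 = 153 → 153
rgb(122, 107, 153) = #7A6B99.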